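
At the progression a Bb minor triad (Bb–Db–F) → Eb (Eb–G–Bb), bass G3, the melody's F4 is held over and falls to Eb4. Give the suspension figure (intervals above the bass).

7–6 suspension.

At the second chord the bass is G3. The suspended F4 lies a seventh above the bass; after resolving down by step to Eb4, the interval above the bass becomes a sixth.
Suspension figures are named by those two intervals: 7–6.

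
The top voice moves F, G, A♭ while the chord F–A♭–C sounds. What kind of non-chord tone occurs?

G is a passing tone.

The harmony at that moment is F minor triad (F, A♭, C); G is not a chord tone.
It is approached by step up from F and left by step up to A♭.
Step in, step out in the same direction — a passing tone.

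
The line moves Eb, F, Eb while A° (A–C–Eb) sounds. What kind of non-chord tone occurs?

F is a neighbor tone.

The harmony at that moment is A diminished triad (A, C, Eb); F is not a chord tone.
It is approached by step up from Eb and left by step down to Eb.
Step away and step back to the same note — a neighbor tone (upper neighbor).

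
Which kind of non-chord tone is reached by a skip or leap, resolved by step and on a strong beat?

Approach: by leap. Departure: by step. Metric position: strong.
Leap in, step out, in a metrically strong position — an appoggiatura. (It is the mirror image of the escape tone, which steps in and leaps out from a weak position.)

Appoggiatura.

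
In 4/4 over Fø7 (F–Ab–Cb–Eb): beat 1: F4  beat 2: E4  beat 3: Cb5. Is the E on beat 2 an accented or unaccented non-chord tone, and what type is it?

The harmony at that moment is F half-diminished seventh chord (F, Ab, Cb, Eb); E4 is not a chord tone.
It is approached by step down from F4 and left by leap up to Cb5.
Step in, leap out — an escape tone.
It falls on a weak beat, so it is unaccented.

Unaccented escape tone.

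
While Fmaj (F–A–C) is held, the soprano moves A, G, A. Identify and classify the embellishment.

G is a neighbor tone.

The harmony at that moment is F major triad (F, A, C); G is not a chord tone.
It is approached by step down from A and left by step up to A.
Step away and step back to the same note — a neighbor tone (lower neighbor).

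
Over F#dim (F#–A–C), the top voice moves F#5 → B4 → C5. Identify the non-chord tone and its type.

The harmony at that moment is F# diminished triad (F#, A, C); B4 is not a chord tone.
It is approached by leap down from F#5 and left by step up to C5.
Leap in, step out — an appoggiatura.

B4 is an appoggiatura.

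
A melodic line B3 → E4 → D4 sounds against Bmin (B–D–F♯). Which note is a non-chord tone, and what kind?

E4 is an appoggiatura.

The harmony at that moment is B minor triad (B, D, F♯); E4 is not a chord tone.
It is approached by leap up from B3 and left by step down to D4.
Leap in, step out — an appoggiatura.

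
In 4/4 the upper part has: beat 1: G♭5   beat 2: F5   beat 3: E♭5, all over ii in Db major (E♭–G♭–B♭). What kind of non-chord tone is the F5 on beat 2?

Passing tone.

The harmony at that moment is E♭ minor triad (E♭, G♭, B♭); F5 is not a chord tone.
It is approached by step down from G♭5 and left by step down to E♭5.
Step in, step out in the same direction — a passing tone.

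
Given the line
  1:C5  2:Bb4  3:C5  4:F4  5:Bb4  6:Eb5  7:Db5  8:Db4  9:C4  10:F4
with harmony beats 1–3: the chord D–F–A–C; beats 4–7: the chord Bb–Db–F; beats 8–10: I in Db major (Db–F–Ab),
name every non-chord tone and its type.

The harmony at that moment is D minor seventh chord (D, F, A, C); Bb4 is not a chord tone.
It is approached by step down from C5 and left by step up to C5.
Step away and step back to the same note — a neighbor tone (lower neighbor).
The harmony at that moment is Bb minor triad (Bb, Db, F); Eb5 is not a chord tone.
It is approached by leap up from Bb4 and left by step down to Db5.
Leap in, step out — an appoggiatura.
The harmony at that moment is Db major triad (Db, F, Ab); C4 is not a chord tone.
It is approached by step down from Db4 and left by leap up to F4.
Step in, leap out — an escape tone.

Bb4 (beat 2) — neighbor tone; Eb5 (beat 6) — appoggiatura; C4 (beat 9) — escape tone.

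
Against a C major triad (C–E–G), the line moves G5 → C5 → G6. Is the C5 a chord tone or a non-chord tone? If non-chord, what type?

Chord tone (the root of C major triad).

C major triad contains C, E, G; C is the root, so it is a chord tone.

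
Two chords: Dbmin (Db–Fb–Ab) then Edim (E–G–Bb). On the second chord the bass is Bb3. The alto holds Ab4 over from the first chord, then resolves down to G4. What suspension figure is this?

7–6 suspension.

At the second chord the bass is Bb3. The suspended Ab4 lies a seventh above the bass; after resolving down by step to G4, the interval above the bass becomes a sixth.
Suspension figures are named by those two intervals: 7–6.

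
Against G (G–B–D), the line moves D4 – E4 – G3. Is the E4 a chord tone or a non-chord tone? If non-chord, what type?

Non-chord tone — an escape tone.

The harmony at that moment is G major triad (G, B, D); E4 is not a chord tone.
It is approached by step up from D4 and left by leap down to G3.
Step in, leap out — an escape tone.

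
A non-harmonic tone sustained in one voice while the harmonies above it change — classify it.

Pedal tone.

Approach: none. Departure: none — a single pitch is sustained while the chords change around it, passing through harmonies that do not contain it.
No melodic motion at all; the dissonance is created entirely by the moving harmonies against the stationary note — a pedal tone (pedal point).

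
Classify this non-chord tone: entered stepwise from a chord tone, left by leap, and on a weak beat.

Approach: by step. Departure: by leap. Metric position: weak.
Step in, leap out, from a weak position — an escape tone (échappée). (It is the mirror image of the appoggiatura, which leaps in and steps out on a strong beat.)

Escape tone.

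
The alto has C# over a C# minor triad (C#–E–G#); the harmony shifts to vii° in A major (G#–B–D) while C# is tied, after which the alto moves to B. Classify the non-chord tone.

The harmony at that moment is G# diminished triad (G#, B, D); C# is not a chord tone.
It is held over (the same pitch as the preceding C#) and left by step down to B.
Held over from the previous chord and resolving down by step — a suspension.

C# is a suspension.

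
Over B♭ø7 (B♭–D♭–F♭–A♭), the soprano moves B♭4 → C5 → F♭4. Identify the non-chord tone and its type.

The harmony at that moment is B♭ half-diminished seventh chord (B♭, D♭, F♭, A♭); C5 is not a chord tone.
It is approached by step up from B♭4 and left by leap down to F♭4.
Step in, leap out — an escape tone.

C5 is an escape tone.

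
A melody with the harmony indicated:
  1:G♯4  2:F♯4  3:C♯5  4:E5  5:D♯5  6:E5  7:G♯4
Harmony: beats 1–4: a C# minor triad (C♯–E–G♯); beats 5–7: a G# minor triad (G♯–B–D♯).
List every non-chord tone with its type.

The harmony at that moment is C♯ minor triad (C♯, E, G♯); F♯4 is not a chord tone.
It is approached by step down from G♯4 and left by leap up to C♯5.
Step in, leap out — an escape tone.
The harmony at that moment is G♯ minor triad (G♯, B, D♯); E5 is not a chord tone.
It is approached by step up from D♯5 and left by leap down to G♯4.
Step in, leap out — an escape tone.

F♯4 (beat 2) — escape tone; E5 (beat 6) — escape tone.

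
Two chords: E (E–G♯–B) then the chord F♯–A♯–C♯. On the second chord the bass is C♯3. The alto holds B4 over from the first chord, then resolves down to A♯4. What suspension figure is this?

7–6 suspension.

At the second chord the bass is C♯3. The suspended B4 lies a seventh above the bass; after resolving down by step to A♯4, the interval above the bass becomes a sixth.
Suspension figures are named by those two intervals: 7–6.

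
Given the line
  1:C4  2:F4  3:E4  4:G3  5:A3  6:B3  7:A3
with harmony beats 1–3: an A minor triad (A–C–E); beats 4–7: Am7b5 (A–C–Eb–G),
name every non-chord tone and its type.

F4 (beat 2) — appoggiatura; B3 (beat 6) — neighbor tone.

The harmony at that moment is A minor triad (A, C, E); F4 is not a chord tone.
It is approached by leap up from C4 and left by step down to E4.
Leap in, step out — an appoggiatura.
The harmony at that moment is A half-diminished seventh chord (A, C, Eb, G); B3 is not a chord tone.
It is approached by step up from A3 and left by step down to A3.
Step away and step back to the same note — a neighbor tone (upper neighbor).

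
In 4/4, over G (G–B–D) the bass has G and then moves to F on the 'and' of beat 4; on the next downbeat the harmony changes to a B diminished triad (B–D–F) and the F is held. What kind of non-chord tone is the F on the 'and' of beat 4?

Anticipation.

The harmony at that moment is G major triad (G, B, D); F is not a chord tone.
It is approached by step down from G and then sustained as the same pitch into the next harmony.
Arriving early and becoming a chord tone when the harmony changes — an anticipation.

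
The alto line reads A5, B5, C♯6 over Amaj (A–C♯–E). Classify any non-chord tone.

B5 is a passing tone.

The harmony at that moment is A major triad (A, C♯, E); B5 is not a chord tone.
It is approached by step up from A5 and left by step up to C♯6.
Step in, step out in the same direction — a passing tone.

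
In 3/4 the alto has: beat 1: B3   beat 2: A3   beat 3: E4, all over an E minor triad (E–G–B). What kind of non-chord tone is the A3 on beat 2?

Escape tone.

The harmony at that moment is E minor triad (E, G, B); A3 is not a chord tone.
It is approached by step down from B3 and left by leap up to E4.
Step in, leap out, on a weak beat — an escape tone.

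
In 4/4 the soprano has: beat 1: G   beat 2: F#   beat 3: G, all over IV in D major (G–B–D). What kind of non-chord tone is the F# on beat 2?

The harmony at that moment is G major triad (G, B, D); F# is not a chord tone.
It is approached by step down from G and left by step up to G.
Step away and step back to the same note — a neighbor tone (lower neighbor).

Lower neighbor tone.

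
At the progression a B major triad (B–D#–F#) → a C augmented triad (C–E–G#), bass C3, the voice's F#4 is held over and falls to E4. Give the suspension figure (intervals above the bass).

At the second chord the bass is C3. The suspended F#4 lies a fourth above the bass; after resolving down by step to E4, the interval above the bass becomes a third.
Suspension figures are named by those two intervals: 4–3.

4–3 suspension.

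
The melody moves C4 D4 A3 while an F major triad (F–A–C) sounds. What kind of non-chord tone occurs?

D4 is an escape tone.

The harmony at that moment is F major triad (F, A, C); D4 is not a chord tone.
It is approached by step up from C4 and left by leap down to A3.
Step in, leap out — an escape tone.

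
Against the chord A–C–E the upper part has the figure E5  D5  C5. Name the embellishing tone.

D5 is a passing tone.

The harmony at that moment is A minor triad (A, C, E); D5 is not a chord tone.
It is approached by step down from E5 and left by step down to C5.
Step in, step out in the same direction — a passing tone.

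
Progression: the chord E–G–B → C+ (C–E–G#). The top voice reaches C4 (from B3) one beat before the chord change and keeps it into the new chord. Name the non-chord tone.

The harmony at that moment is E minor triad (E, G, B); C4 is not a chord tone.
It is approached by step up from B3 and then sustained as the same pitch into the next harmony.
Arriving early and becoming a chord tone when the harmony changes — an anticipation.

C4 is an anticipation.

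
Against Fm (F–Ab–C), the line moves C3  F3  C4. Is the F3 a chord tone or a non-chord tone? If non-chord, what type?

F minor triad contains F, Ab, C; F is the root, so it is a chord tone.

Chord tone (the root of F minor triad).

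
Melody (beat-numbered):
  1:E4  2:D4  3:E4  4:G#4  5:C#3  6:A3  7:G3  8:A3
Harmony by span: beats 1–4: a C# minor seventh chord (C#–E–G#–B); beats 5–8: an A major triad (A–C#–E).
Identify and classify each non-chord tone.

D4 (beat 2) — neighbor tone; G3 (beat 7) — neighbor tone.

The harmony at that moment is C# minor seventh chord (C#, E, G#, B); D4 is not a chord tone.
It is approached by step down from E4 and left by step up to E4.
Step away and step back to the same note — a neighbor tone (lower neighbor).
The harmony at that moment is A major triad (A, C#, E); G3 is not a chord tone.
It is approached by step down from A3 and left by step up to A3.
Step away and step back to the same note — a neighbor tone (lower neighbor).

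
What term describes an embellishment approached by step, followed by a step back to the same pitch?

Approach: by step. Departure: by step in the opposite direction, back to the starting pitch.
Stepwise on both sides but reversing to return to the same chord tone — a neighbor tone. (Had it continued onward in the same direction it would be a passing tone instead.)

Neighbor tone.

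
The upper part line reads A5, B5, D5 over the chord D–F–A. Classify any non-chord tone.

The harmony at that moment is D minor triad (D, F, A); B5 is not a chord tone.
It is approached by step up from A5 and left by leap down to D5.
Step in, leap out — an escape tone.

B5 is an escape tone.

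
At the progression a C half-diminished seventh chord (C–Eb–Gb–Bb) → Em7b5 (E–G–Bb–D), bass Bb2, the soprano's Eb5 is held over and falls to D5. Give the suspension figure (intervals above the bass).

At the second chord the bass is Bb2. The suspended Eb5 lies a fourth above the bass; after resolving down by step to D5, the interval above the bass becomes a third.
Suspension figures are named by those two intervals: 4–3.

4–3 suspension.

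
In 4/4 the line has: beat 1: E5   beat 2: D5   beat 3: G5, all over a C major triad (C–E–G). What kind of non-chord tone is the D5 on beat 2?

The harmony at that moment is C major triad (C, E, G); D5 is not a chord tone.
It is approached by step down from E5 and left by leap up to G5.
Step in, leap out, on a weak beat — an escape tone.

Escape tone.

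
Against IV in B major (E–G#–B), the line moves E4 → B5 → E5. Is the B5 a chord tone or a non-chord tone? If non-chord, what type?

Chord tone (the fifth of E major triad).

E major triad contains E, G#, B; B is the fifth, so it is a chord tone.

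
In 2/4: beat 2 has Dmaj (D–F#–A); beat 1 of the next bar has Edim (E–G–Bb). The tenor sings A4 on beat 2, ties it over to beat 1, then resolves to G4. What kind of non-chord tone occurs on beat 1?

The harmony at that moment is E diminished triad (E, G, Bb); A4 is not a chord tone.
It is held over (the same pitch as the preceding A4) and left by step down to G4.
Held over from the previous chord and resolving down by step — a suspension.

Suspension.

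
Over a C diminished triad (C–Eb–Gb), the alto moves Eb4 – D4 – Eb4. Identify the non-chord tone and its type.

D4 is a neighbor tone.

The harmony at that moment is C diminished triad (C, Eb, Gb); D4 is not a chord tone.
It is approached by step down from Eb4 and left by step up to Eb4.
Step away and step back to the same note — a neighbor tone (lower neighbor).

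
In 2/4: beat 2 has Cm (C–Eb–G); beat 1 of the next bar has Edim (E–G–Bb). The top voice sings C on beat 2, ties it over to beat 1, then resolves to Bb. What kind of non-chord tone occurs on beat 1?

The harmony at that moment is E diminished triad (E, G, Bb); C is not a chord tone.
It is held over (the same pitch as the preceding C) and left by step down to Bb.
Held over from the previous chord and resolving down by step — a suspension.

Suspension.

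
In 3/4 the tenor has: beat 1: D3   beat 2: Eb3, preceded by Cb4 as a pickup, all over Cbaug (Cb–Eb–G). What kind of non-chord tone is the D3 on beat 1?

The harmony at that moment is Cb augmented triad (Cb, Eb, G); D3 is not a chord tone.
It is approached by leap down from Cb4 and left by step up to Eb3.
Leap in, step out, metrically accented — an appoggiatura.

Appoggiatura.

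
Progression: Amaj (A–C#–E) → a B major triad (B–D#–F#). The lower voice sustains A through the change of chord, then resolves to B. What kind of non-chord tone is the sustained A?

A is a retardation.

The harmony at that moment is B major triad (B, D#, F#); A is not a chord tone.
It is held over (the same pitch as the preceding A) and left by step up to B.
Held over from the previous chord and resolving up by step — a retardation.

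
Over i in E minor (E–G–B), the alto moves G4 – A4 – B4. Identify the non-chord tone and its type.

The harmony at that moment is E minor triad (E, G, B); A4 is not a chord tone.
It is approached by step up from G4 and left by step up to B4.
Step in, step out in the same direction — a passing tone.

A4 is a passing tone.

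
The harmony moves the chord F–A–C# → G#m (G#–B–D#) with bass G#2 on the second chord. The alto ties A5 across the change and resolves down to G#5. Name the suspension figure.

9–8 suspension.

At the second chord the bass is G#2. The suspended A5 lies a ninth above the bass; after resolving down by step to G#5, the interval above the bass becomes an octave.
Suspension figures are named by those two intervals: 9–8.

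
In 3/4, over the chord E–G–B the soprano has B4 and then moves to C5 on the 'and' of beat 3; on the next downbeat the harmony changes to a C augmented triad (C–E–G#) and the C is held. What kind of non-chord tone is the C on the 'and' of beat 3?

The harmony at that moment is E minor triad (E, G, B); C5 is not a chord tone.
It is approached by step up from B4 and then sustained as the same pitch into the next harmony.
Arriving early and becoming a chord tone when the harmony changes — an anticipation.

Anticipation.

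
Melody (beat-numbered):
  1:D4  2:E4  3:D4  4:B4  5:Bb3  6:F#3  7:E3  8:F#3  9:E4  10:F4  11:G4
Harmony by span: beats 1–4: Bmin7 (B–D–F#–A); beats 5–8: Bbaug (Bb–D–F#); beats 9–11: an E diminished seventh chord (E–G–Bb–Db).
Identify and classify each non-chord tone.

The harmony at that moment is B minor seventh chord (B, D, F#, A); E4 is not a chord tone.
It is approached by step up from D4 and left by step down to D4.
Step away and step back to the same note — a neighbor tone (upper neighbor).
The harmony at that moment is Bb augmented triad (Bb, D, F#); E3 is not a chord tone.
It is approached by step down from F#3 and left by step up to F#3.
Step away and step back to the same note — a neighbor tone (lower neighbor).
The harmony at that moment is E diminished seventh chord (E, G, Bb, Db); F4 is not a chord tone.
It is approached by step up from E4 and left by step up to G4.
Step in, step out in the same direction — a passing tone.

E4 (beat 2) — neighbor tone; E3 (beat 7) — neighbor tone; F4 (beat 10) — passing tone.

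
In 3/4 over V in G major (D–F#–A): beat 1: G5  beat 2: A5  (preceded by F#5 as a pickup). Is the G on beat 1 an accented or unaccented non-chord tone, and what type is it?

The harmony at that moment is D major triad (D, F#, A); G5 is not a chord tone.
It is approached by step up from F#5 and left by step up to A5.
Step in, step out in the same direction — a passing tone.
It falls on the downbeat, so it is accented.

Accented passing tone.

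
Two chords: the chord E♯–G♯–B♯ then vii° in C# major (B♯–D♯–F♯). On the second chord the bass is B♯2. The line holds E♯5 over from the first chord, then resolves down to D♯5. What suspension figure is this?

4–3 suspension.

At the second chord the bass is B♯2. The suspended E♯5 lies a fourth above the bass; after resolving down by step to D♯5, the interval above the bass becomes a third.
Suspension figures are named by those two intervals: 4–3.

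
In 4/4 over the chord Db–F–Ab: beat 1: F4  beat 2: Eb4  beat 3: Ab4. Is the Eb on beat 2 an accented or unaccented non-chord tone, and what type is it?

The harmony at that moment is Db major triad (Db, F, Ab); Eb4 is not a chord tone.
It is approached by step down from F4 and left by leap up to Ab4.
Step in, leap out — an escape tone.
It falls on a weak beat, so it is unaccented.

Unaccented escape tone.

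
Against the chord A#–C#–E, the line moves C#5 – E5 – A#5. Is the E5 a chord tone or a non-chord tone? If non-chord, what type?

Chord tone (the fifth of A# diminished triad).

A# diminished triad contains A#, C#, E; E is the fifth, so it is a chord tone.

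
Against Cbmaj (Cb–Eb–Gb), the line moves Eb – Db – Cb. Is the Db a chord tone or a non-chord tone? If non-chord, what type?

Non-chord tone — a passing tone.

The harmony at that moment is Cb major triad (Cb, Eb, Gb); Db is not a chord tone.
It is approached by step down from Eb and left by step down to Cb.
Step in, step out in the same direction — a passing tone.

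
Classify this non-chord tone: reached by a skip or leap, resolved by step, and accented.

Appoggiatura.

Approach: by leap. Departure: by step. Metric position: strong.
Leap in, step out, in a metrically strong position — an appoggiatura. (It is the mirror image of the escape tone, which steps in and leaps out from a weak position.)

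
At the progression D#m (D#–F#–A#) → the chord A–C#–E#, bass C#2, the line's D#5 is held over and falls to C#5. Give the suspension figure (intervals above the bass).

9–8 suspension.

At the second chord the bass is C#2. The suspended D#5 lies a ninth above the bass; after resolving down by step to C#5, the interval above the bass becomes an octave.
Suspension figures are named by those two intervals: 9–8.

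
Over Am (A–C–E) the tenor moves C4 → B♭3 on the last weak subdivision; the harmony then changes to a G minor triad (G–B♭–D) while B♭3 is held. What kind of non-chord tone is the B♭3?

B♭3 is an anticipation.

The harmony at that moment is A minor triad (A, C, E); B♭3 is not a chord tone.
It is approached by step down from C4 and then sustained as the same pitch into the next harmony.
Arriving early and becoming a chord tone when the harmony changes — an anticipation.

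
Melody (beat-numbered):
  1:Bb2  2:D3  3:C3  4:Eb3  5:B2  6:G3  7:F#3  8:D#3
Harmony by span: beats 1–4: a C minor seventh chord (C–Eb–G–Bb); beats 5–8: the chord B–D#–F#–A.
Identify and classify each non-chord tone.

The harmony at that moment is C minor seventh chord (C, Eb, G, Bb); D3 is not a chord tone.
It is approached by leap up from Bb2 and left by step down to C3.
Leap in, step out — an appoggiatura.
The harmony at that moment is B dominant seventh chord (B, D#, F#, A); G3 is not a chord tone.
It is approached by leap up from B2 and left by step down to F#3.
Leap in, step out — an appoggiatura.

D3 (beat 2) — appoggiatura; G3 (beat 6) — appoggiatura.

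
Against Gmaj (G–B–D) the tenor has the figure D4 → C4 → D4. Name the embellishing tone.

The harmony at that moment is G major triad (G, B, D); C4 is not a chord tone.
It is approached by step down from D4 and left by step up to D4.
Step away and step back to the same note — a neighbor tone (lower neighbor).

C4 is a neighbor tone.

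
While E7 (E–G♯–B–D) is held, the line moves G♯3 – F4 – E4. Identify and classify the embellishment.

The harmony at that moment is E dominant seventh chord (E, G♯, B, D); F4 is not a chord tone.
It is approached by leap up from G♯3 and left by step down to E4.
Leap in, step out — an appoggiatura.

F4 is an appoggiatura.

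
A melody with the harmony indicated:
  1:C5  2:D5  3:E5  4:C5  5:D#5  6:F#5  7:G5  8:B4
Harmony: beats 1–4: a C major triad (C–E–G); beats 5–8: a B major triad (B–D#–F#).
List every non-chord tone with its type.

The harmony at that moment is C major triad (C, E, G); D5 is not a chord tone.
It is approached by step up from C5 and left by step up to E5.
Step in, step out in the same direction — a passing tone.
The harmony at that moment is B major triad (B, D#, F#); G5 is not a chord tone.
It is approached by step up from F#5 and left by leap down to B4.
Step in, leap out — an escape tone.

D5 (beat 2) — passing tone; G5 (beat 7) — escape tone.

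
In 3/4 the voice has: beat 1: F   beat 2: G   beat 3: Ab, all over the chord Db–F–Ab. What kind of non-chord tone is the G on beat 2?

Passing tone.

The harmony at that moment is Db major triad (Db, F, Ab); G is not a chord tone.
It is approached by step up from F and left by step up to Ab.
Step in, step out in the same direction — a passing tone.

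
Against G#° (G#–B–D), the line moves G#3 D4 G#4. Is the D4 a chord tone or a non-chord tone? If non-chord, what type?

Chord tone (the fifth of G# diminished triad).

G# diminished triad contains G#, B, D; D is the fifth, so it is a chord tone.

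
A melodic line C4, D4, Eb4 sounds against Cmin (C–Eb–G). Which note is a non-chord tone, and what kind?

The harmony at that moment is C minor triad (C, Eb, G); D4 is not a chord tone.
It is approached by step up from C4 and left by step up to Eb4.
Step in, step out in the same direction — a passing tone.

D4 is a passing tone.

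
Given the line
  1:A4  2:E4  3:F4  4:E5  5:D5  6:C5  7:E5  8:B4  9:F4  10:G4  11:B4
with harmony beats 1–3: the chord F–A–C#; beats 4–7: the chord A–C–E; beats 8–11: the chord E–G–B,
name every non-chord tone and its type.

E4 (beat 2) — appoggiatura; D5 (beat 5) — passing tone; F4 (beat 9) — appoggiatura.

The harmony at that moment is F augmented triad (F, A, C#); E4 is not a chord tone.
It is approached by leap down from A4 and left by step up to F4.
Leap in, step out — an appoggiatura.
The harmony at that moment is A minor triad (A, C, E); D5 is not a chord tone.
It is approached by step down from E5 and left by step down to C5.
Step in, step out in the same direction — a passing tone.
The harmony at that moment is E minor triad (E, G, B); F4 is not a chord tone.
It is approached by leap down from B4 and left by step up to G4.
Leap in, step out — an appoggiatura.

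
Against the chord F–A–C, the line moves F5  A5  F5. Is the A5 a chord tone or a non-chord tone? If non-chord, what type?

Chord tone (the third of F major triad).

F major triad contains F, A, C; A is the third, so it is a chord tone.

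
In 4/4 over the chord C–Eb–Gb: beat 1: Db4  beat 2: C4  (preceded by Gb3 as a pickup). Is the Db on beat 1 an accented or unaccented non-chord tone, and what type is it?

Accented appoggiatura.

The harmony at that moment is C diminished triad (C, Eb, Gb); Db4 is not a chord tone.
It is approached by leap up from Gb3 and left by step down to C4.
Leap in, step out — an appoggiatura.
It falls on the downbeat, so it is accented.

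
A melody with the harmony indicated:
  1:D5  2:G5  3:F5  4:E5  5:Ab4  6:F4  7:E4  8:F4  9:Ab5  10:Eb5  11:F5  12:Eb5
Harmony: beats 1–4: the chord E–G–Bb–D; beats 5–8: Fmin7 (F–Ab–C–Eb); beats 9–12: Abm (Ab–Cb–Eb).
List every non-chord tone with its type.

The harmony at that moment is E half-diminished seventh chord (E, G, Bb, D); F5 is not a chord tone.
It is approached by step down from G5 and left by step down to E5.
Step in, step out in the same direction — a passing tone.
The harmony at that moment is F minor seventh chord (F, Ab, C, Eb); E4 is not a chord tone.
It is approached by step down from F4 and left by step up to F4.
Step away and step back to the same note — a neighbor tone (lower neighbor).
The harmony at that moment is Ab minor triad (Ab, Cb, Eb); F5 is not a chord tone.
It is approached by step up from Eb5 and left by step down to Eb5.
Step away and step back to the same note — a neighbor tone (upper neighbor).

F5 (beat 3) — passing tone; E4 (beat 7) — neighbor tone; F5 (beat 11) — neighbor tone.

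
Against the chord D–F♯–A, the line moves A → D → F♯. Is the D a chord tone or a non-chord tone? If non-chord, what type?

Chord tone (the root of D major triad).

D major triad contains D, F♯, A; D is the root, so it is a chord tone.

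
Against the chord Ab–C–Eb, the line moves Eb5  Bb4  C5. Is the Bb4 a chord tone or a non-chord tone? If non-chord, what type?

The harmony at that moment is Ab major triad (Ab, C, Eb); Bb4 is not a chord tone.
It is approached by leap down from Eb5 and left by step up to C5.
Leap in, step out — an appoggiatura.

Non-chord tone — an appoggiatura.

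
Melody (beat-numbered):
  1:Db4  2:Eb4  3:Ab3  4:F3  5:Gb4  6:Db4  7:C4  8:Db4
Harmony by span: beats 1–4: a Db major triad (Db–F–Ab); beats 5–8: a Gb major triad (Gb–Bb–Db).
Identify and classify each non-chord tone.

The harmony at that moment is Db major triad (Db, F, Ab); Eb4 is not a chord tone.
It is approached by step up from Db4 and left by leap down to Ab3.
Step in, leap out — an escape tone.
The harmony at that moment is Gb major triad (Gb, Bb, Db); C4 is not a chord tone.
It is approached by step down from Db4 and left by step up to Db4.
Step away and step back to the same note — a neighbor tone (lower neighbor).

Eb4 (beat 2) — escape tone; C4 (beat 7) — neighbor tone.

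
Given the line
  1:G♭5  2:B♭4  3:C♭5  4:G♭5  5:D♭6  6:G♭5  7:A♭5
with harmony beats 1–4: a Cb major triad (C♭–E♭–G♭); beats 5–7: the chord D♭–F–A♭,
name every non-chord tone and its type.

B♭4 (beat 2) — appoggiatura; G♭5 (beat 6) — appoggiatura.

The harmony at that moment is C♭ major triad (C♭, E♭, G♭); B♭4 is not a chord tone.
It is approached by leap down from G♭5 and left by step up to C♭5.
Leap in, step out — an appoggiatura.
The harmony at that moment is D♭ major triad (D♭, F, A♭); G♭5 is not a chord tone.
It is approached by leap down from D♭6 and left by step up to A♭5.
Leap in, step out — an appoggiatura.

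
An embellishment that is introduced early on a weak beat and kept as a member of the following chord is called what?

Approach: ahead of the chord change (typically by step), so it is dissonant against the current harmony. Departure: none — the same pitch is restated or held and is a chord tone of the new harmony.
Dissonant first, consonant once the harmony catches up: the note simply arrives early — an anticipation. (The reverse timing, consonant first and dissonant after the change, would be a suspension or retardation.)

Anticipation.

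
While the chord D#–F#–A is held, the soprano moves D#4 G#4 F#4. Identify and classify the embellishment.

G#4 is an appoggiatura.

The harmony at that moment is D# diminished triad (D#, F#, A); G#4 is not a chord tone.
It is approached by leap up from D#4 and left by step down to F#4.
Leap in, step out — an appoggiatura.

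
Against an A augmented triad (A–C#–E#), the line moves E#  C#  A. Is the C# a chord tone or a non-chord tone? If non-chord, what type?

Chord tone (the third of A augmented triad).

A augmented triad contains A, C#, E#; C# is the third, so it is a chord tone.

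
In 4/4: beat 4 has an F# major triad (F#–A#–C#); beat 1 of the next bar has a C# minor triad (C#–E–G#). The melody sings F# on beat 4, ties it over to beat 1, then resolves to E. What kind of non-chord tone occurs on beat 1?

The harmony at that moment is C# minor triad (C#, E, G#); F# is not a chord tone.
It is held over (the same pitch as the preceding F#) and left by step down to E.
Held over from the previous chord and resolving down by step — a suspension.

Suspension.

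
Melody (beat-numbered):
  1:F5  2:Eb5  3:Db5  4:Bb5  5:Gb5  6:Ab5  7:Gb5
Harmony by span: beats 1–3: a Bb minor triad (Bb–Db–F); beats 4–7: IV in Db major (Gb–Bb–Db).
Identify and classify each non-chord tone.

The harmony at that moment is Bb minor triad (Bb, Db, F); Eb5 is not a chord tone.
It is approached by step down from F5 and left by step down to Db5.
Step in, step out in the same direction — a passing tone.
The harmony at that moment is Gb major triad (Gb, Bb, Db); Ab5 is not a chord tone.
It is approached by step up from Gb5 and left by step down to Gb5.
Step away and step back to the same note — a neighbor tone (upper neighbor).

Eb5 (beat 2) — passing tone; Ab5 (beat 6) — neighbor tone.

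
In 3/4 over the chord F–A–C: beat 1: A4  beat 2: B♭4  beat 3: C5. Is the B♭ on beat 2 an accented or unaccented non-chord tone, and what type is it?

The harmony at that moment is F major triad (F, A, C); B♭4 is not a chord tone.
It is approached by step up from A4 and left by step up to C5.
Step in, step out in the same direction — a passing tone.
It falls on a weak beat, so it is unaccented.

Unaccented passing tone.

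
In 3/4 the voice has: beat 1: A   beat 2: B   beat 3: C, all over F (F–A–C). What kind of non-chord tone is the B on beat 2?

The harmony at that moment is F major triad (F, A, C); B is not a chord tone.
It is approached by step up from A and left by step up to C.
Step in, step out in the same direction — a passing tone.

Passing tone.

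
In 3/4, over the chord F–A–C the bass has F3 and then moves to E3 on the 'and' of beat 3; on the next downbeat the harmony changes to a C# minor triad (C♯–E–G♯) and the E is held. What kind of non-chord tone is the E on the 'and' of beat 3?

The harmony at that moment is F major triad (F, A, C); E3 is not a chord tone.
It is approached by step down from F3 and then sustained as the same pitch into the next harmony.
Arriving early and becoming a chord tone when the harmony changes — an anticipation.

Anticipation.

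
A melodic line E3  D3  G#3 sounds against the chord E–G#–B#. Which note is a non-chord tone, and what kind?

D3 is an escape tone.

The harmony at that moment is E augmented triad (E, G#, B#); D3 is not a chord tone.
It is approached by step down from E3 and left by leap up to G#3.
Step in, leap out — an escape tone.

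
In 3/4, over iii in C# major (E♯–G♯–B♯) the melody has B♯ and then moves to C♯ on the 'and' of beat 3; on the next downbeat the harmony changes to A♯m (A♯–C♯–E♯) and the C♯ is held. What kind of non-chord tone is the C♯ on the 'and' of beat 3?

Anticipation.

The harmony at that moment is E♯ minor triad (E♯, G♯, B♯); C♯ is not a chord tone.
It is approached by step up from B♯ and then sustained as the same pitch into the next harmony.
Arriving early and becoming a chord tone when the harmony changes — an anticipation.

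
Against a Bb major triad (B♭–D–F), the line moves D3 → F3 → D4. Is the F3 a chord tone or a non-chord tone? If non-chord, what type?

Chord tone (the fifth of Bb major triad).

Bb major triad contains B♭, D, F; F is the fifth, so it is a chord tone.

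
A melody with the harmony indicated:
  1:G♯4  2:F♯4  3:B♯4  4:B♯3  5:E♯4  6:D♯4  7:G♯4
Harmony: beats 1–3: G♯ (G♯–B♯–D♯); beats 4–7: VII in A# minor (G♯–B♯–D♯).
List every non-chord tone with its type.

F♯4 (beat 2) — escape tone; E♯4 (beat 5) — appoggiatura.

The harmony at that moment is G♯ major triad (G♯, B♯, D♯); F♯4 is not a chord tone.
It is approached by step down from G♯4 and left by leap up to B♯4.
Step in, leap out — an escape tone.
The harmony at that moment is G♯ major triad (G♯, B♯, D♯); E♯4 is not a chord tone.
It is approached by leap up from B♯3 and left by step down to D♯4.
Leap in, step out — an appoggiatura.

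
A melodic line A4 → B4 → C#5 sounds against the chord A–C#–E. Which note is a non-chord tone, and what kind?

The harmony at that moment is A major triad (A, C#, E); B4 is not a chord tone.
It is approached by step up from A4 and left by step up to C#5.
Step in, step out in the same direction — a passing tone.

B4 is a passing tone.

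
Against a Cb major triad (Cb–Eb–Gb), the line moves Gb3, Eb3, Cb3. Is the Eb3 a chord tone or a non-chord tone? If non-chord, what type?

Cb major triad contains Cb, Eb, Gb; Eb is the third, so it is a chord tone.

Chord tone (the third of Cb major triad).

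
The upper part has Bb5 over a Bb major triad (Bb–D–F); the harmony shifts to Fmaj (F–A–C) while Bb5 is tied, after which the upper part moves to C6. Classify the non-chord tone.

Bb5 is a retardation.

The harmony at that moment is F major triad (F, A, C); Bb5 is not a chord tone.
It is held over (the same pitch as the preceding Bb5) and left by step up to C6.
Held over from the previous chord and resolving up by step — a retardation.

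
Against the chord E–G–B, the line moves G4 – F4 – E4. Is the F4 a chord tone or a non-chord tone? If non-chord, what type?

Non-chord tone — a passing tone.

The harmony at that moment is E minor triad (E, G, B); F4 is not a chord tone.
It is approached by step down from G4 and left by step down to E4.
Step in, step out in the same direction — a passing tone.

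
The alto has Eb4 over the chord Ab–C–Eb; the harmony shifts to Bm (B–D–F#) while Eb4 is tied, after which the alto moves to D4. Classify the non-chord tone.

The harmony at that moment is B minor triad (B, D, F#); Eb4 is not a chord tone.
It is held over (the same pitch as the preceding Eb4) and left by step down to D4.
Held over from the previous chord and resolving down by step — a suspension.

Eb4 is a suspension.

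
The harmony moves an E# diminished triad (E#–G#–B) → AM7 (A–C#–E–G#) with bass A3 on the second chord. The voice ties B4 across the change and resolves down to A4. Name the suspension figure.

9–8 suspension.

At the second chord the bass is A3. The suspended B4 lies a ninth above the bass; after resolving down by step to A4, the interval above the bass becomes an octave.
Suspension figures are named by those two intervals: 9–8.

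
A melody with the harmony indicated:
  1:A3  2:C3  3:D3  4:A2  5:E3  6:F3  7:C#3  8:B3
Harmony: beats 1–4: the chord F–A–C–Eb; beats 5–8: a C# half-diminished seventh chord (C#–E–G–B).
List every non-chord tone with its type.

D3 (beat 3) — escape tone; F3 (beat 6) — escape tone.

The harmony at that moment is F dominant seventh chord (F, A, C, Eb); D3 is not a chord tone.
It is approached by step up from C3 and left by leap down to A2.
Step in, leap out — an escape tone.
The harmony at that moment is C# half-diminished seventh chord (C#, E, G, B); F3 is not a chord tone.
It is approached by step up from E3 and left by leap down to C#3.
Step in, leap out — an escape tone.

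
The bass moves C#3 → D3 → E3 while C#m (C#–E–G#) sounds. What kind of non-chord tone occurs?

D3 is a passing tone.

The harmony at that moment is C# minor triad (C#, E, G#); D3 is not a chord tone.
It is approached by step up from C#3 and left by step up to E3.
Step in, step out in the same direction — a passing tone.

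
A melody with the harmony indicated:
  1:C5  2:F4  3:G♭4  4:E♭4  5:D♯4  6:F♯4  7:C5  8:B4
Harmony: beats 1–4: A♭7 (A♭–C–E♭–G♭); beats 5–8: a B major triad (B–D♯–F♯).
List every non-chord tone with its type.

The harmony at that moment is A♭ dominant seventh chord (A♭, C, E♭, G♭); F4 is not a chord tone.
It is approached by leap down from C5 and left by step up to G♭4.
Leap in, step out — an appoggiatura.
The harmony at that moment is B major triad (B, D♯, F♯); C5 is not a chord tone.
It is approached by leap up from F♯4 and left by step down to B4.
Leap in, step out — an appoggiatura.

F4 (beat 2) — appoggiatura; C5 (beat 7) — appoggiatura.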